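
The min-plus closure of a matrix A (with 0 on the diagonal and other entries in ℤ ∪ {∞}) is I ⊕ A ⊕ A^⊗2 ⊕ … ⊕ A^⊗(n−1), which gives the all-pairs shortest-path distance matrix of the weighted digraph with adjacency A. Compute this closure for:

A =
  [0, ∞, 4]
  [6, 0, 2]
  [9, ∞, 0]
Closure =
  [0, ∞, 4]
  [6, 0, 2]
  [9, ∞, 0]

This is the Floyd-Warshall all-pairs shortest-path computation. For each intermediate vertex k = 0, 1, …, 2, update dist[i][j] ← min(dist[i][j], dist[i][k] + dist[k][j]). The final matrix gives, for each (i, j), the minimum total weight of any directed path from i to j (possibly empty when i = j).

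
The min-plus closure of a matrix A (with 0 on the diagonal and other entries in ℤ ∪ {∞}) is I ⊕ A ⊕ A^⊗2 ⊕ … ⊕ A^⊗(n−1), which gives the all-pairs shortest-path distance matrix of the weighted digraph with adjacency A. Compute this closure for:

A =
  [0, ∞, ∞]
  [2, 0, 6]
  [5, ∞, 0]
Closure =
  [0, ∞, ∞]
  [2, 0, 6]
  [5, ∞, 0]

This is the Floyd-Warshall all-pairs shortest-path computation. For each intermediate vertex k = 0, 1, …, 2, update dist[i][j] ← min(dist[i][j], dist[i][k] + dist[k][j]). The final matrix gives, for each (i, j), the minimum total weight of any directed path from i to j (possibly empty when i = j).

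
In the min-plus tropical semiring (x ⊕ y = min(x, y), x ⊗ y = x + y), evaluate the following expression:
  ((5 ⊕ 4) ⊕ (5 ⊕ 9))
((5 ⊕ 4) ⊕ (5 ⊕ 9)) = 4

Expand innermost to outermost. Recall ⊕ takes the minimum of its arguments and ⊗ takes their sum. Working out the expression ((5 ⊕ 4) ⊕ (5 ⊕ 9)) gives 4.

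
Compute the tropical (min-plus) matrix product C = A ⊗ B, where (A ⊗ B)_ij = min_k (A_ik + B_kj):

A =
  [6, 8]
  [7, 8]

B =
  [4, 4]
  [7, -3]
A ⊗ B =
  [10, 5]
  [11, 5]

Apply the min-plus product entry-by-entry:
  C[0][0] = min over k of (A[0][0] + B[0][0] = 6 + 4 = 10, A[0][1] + B[1][0] = 8 + 7 = 15) = 10 (attained at k = 0)
  C[0][1] = min over k of (A[0][0] + B[0][1] = 6 + 4 = 10, A[0][1] + B[1][1] = 8 + -3 = 5) = 5 (attained at k = 1)
  C[1][0] = min over k of (A[1][0] + B[0][0] = 7 + 4 = 11, A[1][1] + B[1][0] = 8 + 7 = 15) = 11 (attained at k = 0)
  C[1][1] = min over k of (A[1][0] + B[0][1] = 7 + 4 = 11, A[1][1] + B[1][1] = 8 + -3 = 5) = 5 (attained at k = 1)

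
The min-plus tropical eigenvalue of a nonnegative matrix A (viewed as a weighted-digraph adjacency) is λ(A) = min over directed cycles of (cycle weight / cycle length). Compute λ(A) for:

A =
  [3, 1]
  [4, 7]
λ(A) = 5/2

Enumerate directed cycles and compute their means (weight / length). Sample:
  cycle 0 → 0: weight = 3, length = 1, mean = 3/1 ≈ 3.000
  cycle 1 → 1: weight = 7, length = 1, mean = 7/1 ≈ 7.000
  cycle 0 → 1 → 0: weight = 5, length = 2, mean = 5/2 ≈ 2.500
  cycle 1 → 0 → 1: weight = 5, length = 2, mean = 5/2 ≈ 2.500
Minimum mean = 2.500, attained e.g. along the cycle 0 → 1 → 0 with weight 5 and length 2. So λ(A) = 5/2 = 5/2.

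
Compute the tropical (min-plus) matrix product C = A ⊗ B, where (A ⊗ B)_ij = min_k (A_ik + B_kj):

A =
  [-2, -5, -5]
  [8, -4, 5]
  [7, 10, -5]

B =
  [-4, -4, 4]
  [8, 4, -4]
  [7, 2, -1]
A ⊗ B =
  [-6, -6, -9]
  [4, 0, -8]
  [2, -3, -6]

Apply the min-plus product entry-by-entry:
  C[0][0] = min over k of (A[0][0] + B[0][0] = -2 + -4 = -6, A[0][1] + B[1][0] = -5 + 8 = 3, A[0][2] + B[2][0] = -5 + 7 = 2) = -6 (attained at k = 0)
  C[0][1] = min over k of (A[0][0] + B[0][1] = -2 + -4 = -6, A[0][1] + B[1][1] = -5 + 4 = -1, A[0][2] + B[2][1] = -5 + 2 = -3) = -6 (attained at k = 0)
  C[0][2] = min over k of (A[0][0] + B[0][2] = -2 + 4 = 2, A[0][1] + B[1][2] = -5 + -4 = -9, A[0][2] + B[2][2] = -5 + -1 = -6) = -9 (attained at k = 1)
  C[1][0] = min over k of (A[1][0] + B[0][0] = 8 + -4 = 4, A[1][1] + B[1][0] = -4 + 8 = 4, A[1][2] + B[2][0] = 5 + 7 = 12) = 4 (attained at k = 0)
  C[1][1] = min over k of (A[1][0] + B[0][1] = 8 + -4 = 4, A[1][1] + B[1][1] = -4 + 4 = 0, A[1][2] + B[2][1] = 5 + 2 = 7) = 0 (attained at k = 1)
  C[1][2] = min over k of (A[1][0] + B[0][2] = 8 + 4 = 12, A[1][1] + B[1][2] = -4 + -4 = -8, A[1][2] + B[2][2] = 5 + -1 = 4) = -8 (attained at k = 1)
  C[2][0] = min over k of (A[2][0] + B[0][0] = 7 + -4 = 3, A[2][1] + B[1][0] = 10 + 8 = 18, A[2][2] + B[2][0] = -5 + 7 = 2) = 2 (attained at k = 2)
  C[2][1] = min over k of (A[2][0] + B[0][1] = 7 + -4 = 3, A[2][1] + B[1][1] = 10 + 4 = 14, A[2][2] + B[2][1] = -5 + 2 = -3) = -3 (attained at k = 2)
  C[2][2] = min over k of (A[2][0] + B[0][2] = 7 + 4 = 11, A[2][1] + B[1][2] = 10 + -4 = 6, A[2][2] + B[2][2] = -5 + -1 = -6) = -6 (attained at k = 2)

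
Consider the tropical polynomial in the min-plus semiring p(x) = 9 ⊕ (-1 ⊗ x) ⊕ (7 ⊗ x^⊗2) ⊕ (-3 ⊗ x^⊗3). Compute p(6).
p(6) = 5

A tropical monomial a ⊗ x^⊗i evaluates to a + i · x. Evaluating each term at x = 6:
  Term 0 contributes 9 + 0 · 6 = 9
  Term 1 contributes -1 + 1 · 6 = 5
  Term 2 contributes 7 + 2 · 6 = 19
  Term 3 contributes -3 + 3 · 6 = 15
p(6) = ⊕ of these = min[9, 5, 19, 15] = 5.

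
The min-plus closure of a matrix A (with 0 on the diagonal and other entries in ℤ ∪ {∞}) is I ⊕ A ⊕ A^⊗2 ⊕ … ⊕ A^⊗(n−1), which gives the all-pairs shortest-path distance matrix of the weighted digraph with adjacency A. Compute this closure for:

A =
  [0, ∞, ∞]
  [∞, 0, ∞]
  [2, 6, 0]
Closure =
  [0, ∞, ∞]
  [∞, 0, ∞]
  [2, 6, 0]

This is the Floyd-Warshall all-pairs shortest-path computation. For each intermediate vertex k = 0, 1, …, 2, update dist[i][j] ← min(dist[i][j], dist[i][k] + dist[k][j]). The final matrix gives, for each (i, j), the minimum total weight of any directed path from i to j (possibly empty when i = j).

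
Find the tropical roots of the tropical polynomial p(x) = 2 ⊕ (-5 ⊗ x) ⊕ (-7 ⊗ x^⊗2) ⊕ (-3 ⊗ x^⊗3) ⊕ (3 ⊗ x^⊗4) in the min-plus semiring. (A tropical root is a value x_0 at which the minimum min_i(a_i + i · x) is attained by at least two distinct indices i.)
Roots: {-6, -4, 2, 7}

Each tropical root is a break point of the lower envelope of the lines y = a_i + i · x (there are 5 lines, with slopes 0, 1, ..., 4). Only the lines that attain the minimum somewhere contribute to roots; other lines are dominated. Here the surviving (envelope) indices are i = 4, i = 3, i = 2, i = 1, i = 0.
Intersections between consecutive envelope lines give the roots: for adjacent envelope indices i < j the intersection is x = (a_i − a_j) / (j − i). Reading off the sorted break points: {-6, -4, 2, 7}.
Verification: at each break x_0, at least two indices attain the minimum of min_i(a_i + i · x_0).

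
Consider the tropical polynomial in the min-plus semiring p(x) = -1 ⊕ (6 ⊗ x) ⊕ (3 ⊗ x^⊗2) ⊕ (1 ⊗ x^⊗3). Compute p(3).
p(3) = -1

A tropical monomial a ⊗ x^⊗i evaluates to a + i · x. Evaluating each term at x = 3:
  Term 0 contributes -1 + 0 · 3 = -1
  Term 1 contributes 6 + 1 · 3 = 9
  Term 2 contributes 3 + 2 · 3 = 9
  Term 3 contributes 1 + 3 · 3 = 10
p(3) = ⊕ of these = min[-1, 9, 9, 10] = -1.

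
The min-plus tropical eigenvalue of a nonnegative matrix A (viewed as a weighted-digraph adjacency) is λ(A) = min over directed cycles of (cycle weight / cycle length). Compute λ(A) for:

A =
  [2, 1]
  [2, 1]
λ(A) = 1

Enumerate directed cycles and compute their means (weight / length). Sample:
  cycle 0 → 0: weight = 2, length = 1, mean = 2/1 ≈ 2.000
  cycle 1 → 1: weight = 1, length = 1, mean = 1/1 ≈ 1.000
  cycle 0 → 1 → 0: weight = 3, length = 2, mean = 3/2 ≈ 1.500
  cycle 1 → 0 → 1: weight = 3, length = 2, mean = 3/2 ≈ 1.500
Minimum mean = 1.000, attained e.g. along the cycle 1 → 1 with weight 1 and length 1. So λ(A) = 1/1 = 1.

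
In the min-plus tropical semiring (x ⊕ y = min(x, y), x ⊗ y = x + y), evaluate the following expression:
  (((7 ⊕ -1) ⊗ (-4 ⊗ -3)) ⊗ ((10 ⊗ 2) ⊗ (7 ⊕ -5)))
(((7 ⊕ -1) ⊗ (-4 ⊗ -3)) ⊗ ((10 ⊗ 2) ⊗ (7 ⊕ -5))) = -1

Expand innermost to outermost. Recall ⊕ takes the minimum of its arguments and ⊗ takes their sum. Working out the expression (((7 ⊕ -1) ⊗ (-4 ⊗ -3)) ⊗ ((10 ⊗ 2) ⊗ (7 ⊕ -5))) gives -1.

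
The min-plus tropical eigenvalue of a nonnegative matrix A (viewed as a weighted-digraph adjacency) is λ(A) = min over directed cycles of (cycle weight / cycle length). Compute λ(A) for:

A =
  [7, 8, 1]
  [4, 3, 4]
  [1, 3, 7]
λ(A) = 1

Enumerate directed cycles and compute their means (weight / length). Sample:
  cycle 0 → 0: weight = 7, length = 1, mean = 7/1 ≈ 7.000
  cycle 1 → 1: weight = 3, length = 1, mean = 3/1 ≈ 3.000
  cycle 2 → 2: weight = 7, length = 1, mean = 7/1 ≈ 7.000
  cycle 0 → 1 → 0: weight = 12, length = 2, mean = 12/2 ≈ 6.000
  cycle 0 → 2 → 0: weight = 2, length = 2, mean = 2/2 ≈ 1.000
  cycle 1 → 0 → 1: weight = 12, length = 2, mean = 12/2 ≈ 6.000
Minimum mean = 1.000, attained e.g. along the cycle 0 → 2 → 0 with weight 2 and length 2. So λ(A) = 2/2 = 1.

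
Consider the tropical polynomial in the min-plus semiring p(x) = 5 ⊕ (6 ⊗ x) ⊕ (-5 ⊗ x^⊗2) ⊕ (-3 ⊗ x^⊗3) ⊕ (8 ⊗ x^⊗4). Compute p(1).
p(1) = -3

A tropical monomial a ⊗ x^⊗i evaluates to a + i · x. Evaluating each term at x = 1:
  Term 0 contributes 5 + 0 · 1 = 5
  Term 1 contributes 6 + 1 · 1 = 7
  Term 2 contributes -5 + 2 · 1 = -3
  Term 3 contributes -3 + 3 · 1 = 0
  Term 4 contributes 8 + 4 · 1 = 12
p(1) = ⊕ of these = min[5, 7, -3, 0, 12] = -3.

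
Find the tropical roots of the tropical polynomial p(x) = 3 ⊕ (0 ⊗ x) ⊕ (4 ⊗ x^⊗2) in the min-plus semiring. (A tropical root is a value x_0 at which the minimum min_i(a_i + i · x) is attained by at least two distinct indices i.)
Roots: {-4, 3}

Each tropical root is a break point of the lower envelope of the lines y = a_i + i · x (there are 3 lines, with slopes 0, 1, ..., 2). Only the lines that attain the minimum somewhere contribute to roots; other lines are dominated. Here the surviving (envelope) indices are i = 2, i = 1, i = 0.
Intersections between consecutive envelope lines give the roots: for adjacent envelope indices i < j the intersection is x = (a_i − a_j) / (j − i). Reading off the sorted break points: {-4, 3}.
Verification: at each break x_0, at least two indices attain the minimum of min_i(a_i + i · x_0).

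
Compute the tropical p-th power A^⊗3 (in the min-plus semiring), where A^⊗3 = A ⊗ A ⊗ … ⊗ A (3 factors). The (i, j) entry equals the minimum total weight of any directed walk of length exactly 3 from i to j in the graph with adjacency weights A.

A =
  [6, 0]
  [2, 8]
A^⊗3 =
  [8, 2]
  [4, 8]

Each entry (A^⊗3)_ij equals the minimum over all length-3 walks i = v_0 → v_1 → … → v_3 = j of Σ_t A[v_t][v_{t+1}]. For example, for (i, j) = (0, 1) we minimise over 4 possible intermediate vertex sequences; the minimum is 2, attained along the walk 0 → 1 → 0 → 1.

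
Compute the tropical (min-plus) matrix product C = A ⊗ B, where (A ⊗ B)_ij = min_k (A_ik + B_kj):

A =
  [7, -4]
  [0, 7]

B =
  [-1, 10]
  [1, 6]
A ⊗ B =
  [-3, 2]
  [-1, 10]

Apply the min-plus product entry-by-entry:
  C[0][0] = min over k of (A[0][0] + B[0][0] = 7 + -1 = 6, A[0][1] + B[1][0] = -4 + 1 = -3) = -3 (attained at k = 1)
  C[0][1] = min over k of (A[0][0] + B[0][1] = 7 + 10 = 17, A[0][1] + B[1][1] = -4 + 6 = 2) = 2 (attained at k = 1)
  C[1][0] = min over k of (A[1][0] + B[0][0] = 0 + -1 = -1, A[1][1] + B[1][0] = 7 + 1 = 8) = -1 (attained at k = 0)
  C[1][1] = min over k of (A[1][0] + B[0][1] = 0 + 10 = 10, A[1][1] + B[1][1] = 7 + 6 = 13) = 10 (attained at k = 0)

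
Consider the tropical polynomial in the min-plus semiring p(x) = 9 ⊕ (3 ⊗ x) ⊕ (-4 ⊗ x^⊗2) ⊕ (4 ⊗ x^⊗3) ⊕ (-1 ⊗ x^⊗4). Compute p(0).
p(0) = -4

A tropical monomial a ⊗ x^⊗i evaluates to a + i · x. Evaluating each term at x = 0:
  Term 0 contributes 9 + 0 · 0 = 9
  Term 1 contributes 3 + 1 · 0 = 3
  Term 2 contributes -4 + 2 · 0 = -4
  Term 3 contributes 4 + 3 · 0 = 4
  Term 4 contributes -1 + 4 · 0 = -1
p(0) = ⊕ of these = min[9, 3, -4, 4, -1] = -4.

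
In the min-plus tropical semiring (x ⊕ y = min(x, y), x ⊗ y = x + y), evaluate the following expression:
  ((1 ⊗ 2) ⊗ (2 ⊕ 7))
((1 ⊗ 2) ⊗ (2 ⊕ 7)) = 5

Expand innermost to outermost. Recall ⊕ takes the minimum of its arguments and ⊗ takes their sum. Working out the expression ((1 ⊗ 2) ⊗ (2 ⊕ 7)) gives 5.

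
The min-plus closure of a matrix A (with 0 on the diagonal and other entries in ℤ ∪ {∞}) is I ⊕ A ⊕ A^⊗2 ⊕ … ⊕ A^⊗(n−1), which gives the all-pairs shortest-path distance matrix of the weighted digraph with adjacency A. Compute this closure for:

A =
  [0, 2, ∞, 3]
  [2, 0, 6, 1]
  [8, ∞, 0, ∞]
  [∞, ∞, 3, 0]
Closure =
  [0, 2, 6, 3]
  [2, 0, 4, 1]
  [8, 10, 0, 11]
  [11, 13, 3, 0]

This is the Floyd-Warshall all-pairs shortest-path computation. For each intermediate vertex k = 0, 1, …, 3, update dist[i][j] ← min(dist[i][j], dist[i][k] + dist[k][j]). The final matrix gives, for each (i, j), the minimum total weight of any directed path from i to j (possibly empty when i = j).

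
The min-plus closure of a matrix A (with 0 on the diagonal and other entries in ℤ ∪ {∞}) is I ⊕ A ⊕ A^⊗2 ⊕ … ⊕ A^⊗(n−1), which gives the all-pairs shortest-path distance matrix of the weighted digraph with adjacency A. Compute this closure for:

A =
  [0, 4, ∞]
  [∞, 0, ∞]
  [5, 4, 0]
Closure =
  [0, 4, ∞]
  [∞, 0, ∞]
  [5, 4, 0]

This is the Floyd-Warshall all-pairs shortest-path computation. For each intermediate vertex k = 0, 1, …, 2, update dist[i][j] ← min(dist[i][j], dist[i][k] + dist[k][j]). The final matrix gives, for each (i, j), the minimum total weight of any directed path from i to j (possibly empty when i = j).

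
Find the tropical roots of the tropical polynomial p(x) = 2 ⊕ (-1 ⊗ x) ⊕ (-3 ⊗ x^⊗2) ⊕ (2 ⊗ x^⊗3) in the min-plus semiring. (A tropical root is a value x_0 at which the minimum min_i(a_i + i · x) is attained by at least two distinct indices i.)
Roots: {-5, 2, 3}

Each tropical root is a break point of the lower envelope of the lines y = a_i + i · x (there are 4 lines, with slopes 0, 1, ..., 3). Only the lines that attain the minimum somewhere contribute to roots; other lines are dominated. Here the surviving (envelope) indices are i = 3, i = 2, i = 1, i = 0.
Intersections between consecutive envelope lines give the roots: for adjacent envelope indices i < j the intersection is x = (a_i − a_j) / (j − i). Reading off the sorted break points: {-5, 2, 3}.
Verification: at each break x_0, at least two indices attain the minimum of min_i(a_i + i · x_0).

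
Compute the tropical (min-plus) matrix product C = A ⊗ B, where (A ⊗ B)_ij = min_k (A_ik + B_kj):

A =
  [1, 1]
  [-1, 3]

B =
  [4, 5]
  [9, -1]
A ⊗ B =
  [5, 0]
  [3, 2]

Apply the min-plus product entry-by-entry:
  C[0][0] = min over k of (A[0][0] + B[0][0] = 1 + 4 = 5, A[0][1] + B[1][0] = 1 + 9 = 10) = 5 (attained at k = 0)
  C[0][1] = min over k of (A[0][0] + B[0][1] = 1 + 5 = 6, A[0][1] + B[1][1] = 1 + -1 = 0) = 0 (attained at k = 1)
  C[1][0] = min over k of (A[1][0] + B[0][0] = -1 + 4 = 3, A[1][1] + B[1][0] = 3 + 9 = 12) = 3 (attained at k = 0)
  C[1][1] = min over k of (A[1][0] + B[0][1] = -1 + 5 = 4, A[1][1] + B[1][1] = 3 + -1 = 2) = 2 (attained at k = 1)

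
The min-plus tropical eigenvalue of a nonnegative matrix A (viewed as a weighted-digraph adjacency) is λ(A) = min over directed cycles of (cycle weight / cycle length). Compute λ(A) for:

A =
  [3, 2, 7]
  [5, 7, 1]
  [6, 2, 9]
λ(A) = 3/2

Enumerate directed cycles and compute their means (weight / length). Sample:
  cycle 0 → 0: weight = 3, length = 1, mean = 3/1 ≈ 3.000
  cycle 1 → 1: weight = 7, length = 1, mean = 7/1 ≈ 7.000
  cycle 2 → 2: weight = 9, length = 1, mean = 9/1 ≈ 9.000
  cycle 0 → 1 → 0: weight = 7, length = 2, mean = 7/2 ≈ 3.500
  cycle 0 → 2 → 0: weight = 13, length = 2, mean = 13/2 ≈ 6.500
  cycle 1 → 0 → 1: weight = 7, length = 2, mean = 7/2 ≈ 3.500
Minimum mean = 1.500, attained e.g. along the cycle 1 → 2 → 1 with weight 3 and length 2. So λ(A) = 3/2 = 3/2.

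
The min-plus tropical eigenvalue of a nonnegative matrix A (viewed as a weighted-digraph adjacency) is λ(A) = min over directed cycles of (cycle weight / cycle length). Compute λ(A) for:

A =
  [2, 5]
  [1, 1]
λ(A) = 1

Enumerate directed cycles and compute their means (weight / length). Sample:
  cycle 0 → 0: weight = 2, length = 1, mean = 2/1 ≈ 2.000
  cycle 1 → 1: weight = 1, length = 1, mean = 1/1 ≈ 1.000
  cycle 0 → 1 → 0: weight = 6, length = 2, mean = 6/2 ≈ 3.000
  cycle 1 → 0 → 1: weight = 6, length = 2, mean = 6/2 ≈ 3.000
Minimum mean = 1.000, attained e.g. along the cycle 1 → 1 with weight 1 and length 1. So λ(A) = 1/1 = 1.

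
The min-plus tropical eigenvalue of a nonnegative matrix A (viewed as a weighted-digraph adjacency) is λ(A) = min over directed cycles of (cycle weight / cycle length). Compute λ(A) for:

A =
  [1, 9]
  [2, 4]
λ(A) = 1

Enumerate directed cycles and compute their means (weight / length). Sample:
  cycle 0 → 0: weight = 1, length = 1, mean = 1/1 ≈ 1.000
  cycle 1 → 1: weight = 4, length = 1, mean = 4/1 ≈ 4.000
  cycle 0 → 1 → 0: weight = 11, length = 2, mean = 11/2 ≈ 5.500
  cycle 1 → 0 → 1: weight = 11, length = 2, mean = 11/2 ≈ 5.500
Minimum mean = 1.000, attained e.g. along the cycle 0 → 0 with weight 1 and length 1. So λ(A) = 1/1 = 1.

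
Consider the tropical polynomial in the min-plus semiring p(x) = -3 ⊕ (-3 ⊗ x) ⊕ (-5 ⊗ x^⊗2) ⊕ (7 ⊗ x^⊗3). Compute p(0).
p(0) = -5

A tropical monomial a ⊗ x^⊗i evaluates to a + i · x. Evaluating each term at x = 0:
  Term 0 contributes -3 + 0 · 0 = -3
  Term 1 contributes -3 + 1 · 0 = -3
  Term 2 contributes -5 + 2 · 0 = -5
  Term 3 contributes 7 + 3 · 0 = 7
p(0) = ⊕ of these = min[-3, -3, -5, 7] = -5.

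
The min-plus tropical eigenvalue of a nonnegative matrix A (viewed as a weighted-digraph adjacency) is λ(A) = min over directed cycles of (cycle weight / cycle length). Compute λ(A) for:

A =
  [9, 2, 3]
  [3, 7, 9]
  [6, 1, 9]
λ(A) = 7/3

Enumerate directed cycles and compute their means (weight / length). Sample:
  cycle 0 → 0: weight = 9, length = 1, mean = 9/1 ≈ 9.000
  cycle 1 → 1: weight = 7, length = 1, mean = 7/1 ≈ 7.000
  cycle 2 → 2: weight = 9, length = 1, mean = 9/1 ≈ 9.000
  cycle 0 → 1 → 0: weight = 5, length = 2, mean = 5/2 ≈ 2.500
  cycle 0 → 2 → 0: weight = 9, length = 2, mean = 9/2 ≈ 4.500
  cycle 1 → 0 → 1: weight = 5, length = 2, mean = 5/2 ≈ 2.500
Minimum mean = 2.333, attained e.g. along the cycle 0 → 2 → 1 → 0 with weight 7 and length 3. So λ(A) = 7/3 = 7/3.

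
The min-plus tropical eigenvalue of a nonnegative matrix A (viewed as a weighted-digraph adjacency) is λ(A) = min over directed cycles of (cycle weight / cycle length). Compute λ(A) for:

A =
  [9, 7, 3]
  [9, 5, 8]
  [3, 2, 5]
λ(A) = 3

Enumerate directed cycles and compute their means (weight / length). Sample:
  cycle 0 → 0: weight = 9, length = 1, mean = 9/1 ≈ 9.000
  cycle 1 → 1: weight = 5, length = 1, mean = 5/1 ≈ 5.000
  cycle 2 → 2: weight = 5, length = 1, mean = 5/1 ≈ 5.000
  cycle 0 → 1 → 0: weight = 16, length = 2, mean = 16/2 ≈ 8.000
  cycle 0 → 2 → 0: weight = 6, length = 2, mean = 6/2 ≈ 3.000
  cycle 1 → 0 → 1: weight = 16, length = 2, mean = 16/2 ≈ 8.000
Minimum mean = 3.000, attained e.g. along the cycle 0 → 2 → 0 with weight 6 and length 2. So λ(A) = 6/2 = 3.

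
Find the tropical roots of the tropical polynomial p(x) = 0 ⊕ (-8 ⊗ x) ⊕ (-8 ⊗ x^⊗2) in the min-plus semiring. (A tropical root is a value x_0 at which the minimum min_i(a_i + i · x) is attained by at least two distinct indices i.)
Roots: {0, 8}

Each tropical root is a break point of the lower envelope of the lines y = a_i + i · x (there are 3 lines, with slopes 0, 1, ..., 2). Only the lines that attain the minimum somewhere contribute to roots; other lines are dominated. Here the surviving (envelope) indices are i = 2, i = 1, i = 0.
Intersections between consecutive envelope lines give the roots: for adjacent envelope indices i < j the intersection is x = (a_i − a_j) / (j − i). Reading off the sorted break points: {0, 8}.
Verification: at each break x_0, at least two indices attain the minimum of min_i(a_i + i · x_0).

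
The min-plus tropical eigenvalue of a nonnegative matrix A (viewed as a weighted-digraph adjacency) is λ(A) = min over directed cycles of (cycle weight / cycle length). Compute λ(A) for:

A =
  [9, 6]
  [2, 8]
λ(A) = 4

Enumerate directed cycles and compute their means (weight / length). Sample:
  cycle 0 → 0: weight = 9, length = 1, mean = 9/1 ≈ 9.000
  cycle 1 → 1: weight = 8, length = 1, mean = 8/1 ≈ 8.000
  cycle 0 → 1 → 0: weight = 8, length = 2, mean = 8/2 ≈ 4.000
  cycle 1 → 0 → 1: weight = 8, length = 2, mean = 8/2 ≈ 4.000
Minimum mean = 4.000, attained e.g. along the cycle 0 → 1 → 0 with weight 8 and length 2. So λ(A) = 8/2 = 4.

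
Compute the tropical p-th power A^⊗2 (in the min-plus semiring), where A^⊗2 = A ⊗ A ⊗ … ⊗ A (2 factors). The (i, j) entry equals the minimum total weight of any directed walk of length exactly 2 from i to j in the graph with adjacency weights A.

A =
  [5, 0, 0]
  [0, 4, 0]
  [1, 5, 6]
A^⊗2 =
  [0, 4, 0]
  [1, 0, 0]
  [5, 1, 1]

Each entry (A^⊗2)_ij equals the minimum over all length-2 walks i = v_0 → v_1 → … → v_2 = j of Σ_t A[v_t][v_{t+1}]. For example, for (i, j) = (0, 2) we minimise over 3 possible intermediate vertex sequences; the minimum is 0, attained along the walk 0 → 1 → 2.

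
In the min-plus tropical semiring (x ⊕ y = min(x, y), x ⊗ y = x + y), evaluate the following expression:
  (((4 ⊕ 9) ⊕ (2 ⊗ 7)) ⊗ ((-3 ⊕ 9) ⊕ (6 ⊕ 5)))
(((4 ⊕ 9) ⊕ (2 ⊗ 7)) ⊗ ((-3 ⊕ 9) ⊕ (6 ⊕ 5))) = 1

Expand innermost to outermost. Recall ⊕ takes the minimum of its arguments and ⊗ takes their sum. Working out the expression (((4 ⊕ 9) ⊕ (2 ⊗ 7)) ⊗ ((-3 ⊕ 9) ⊕ (6 ⊕ 5))) gives 1.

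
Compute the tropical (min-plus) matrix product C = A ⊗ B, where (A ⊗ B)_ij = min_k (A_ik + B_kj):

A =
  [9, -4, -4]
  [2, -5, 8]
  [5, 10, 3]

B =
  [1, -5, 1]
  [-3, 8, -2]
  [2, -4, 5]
A ⊗ B =
  [-7, -8, -6]
  [-8, -3, -7]
  [5, -1, 6]

Apply the min-plus product entry-by-entry:
  C[0][0] = min over k of (A[0][0] + B[0][0] = 9 + 1 = 10, A[0][1] + B[1][0] = -4 + -3 = -7, A[0][2] + B[2][0] = -4 + 2 = -2) = -7 (attained at k = 1)
  C[0][1] = min over k of (A[0][0] + B[0][1] = 9 + -5 = 4, A[0][1] + B[1][1] = -4 + 8 = 4, A[0][2] + B[2][1] = -4 + -4 = -8) = -8 (attained at k = 2)
  C[0][2] = min over k of (A[0][0] + B[0][2] = 9 + 1 = 10, A[0][1] + B[1][2] = -4 + -2 = -6, A[0][2] + B[2][2] = -4 + 5 = 1) = -6 (attained at k = 1)
  C[1][0] = min over k of (A[1][0] + B[0][0] = 2 + 1 = 3, A[1][1] + B[1][0] = -5 + -3 = -8, A[1][2] + B[2][0] = 8 + 2 = 10) = -8 (attained at k = 1)
  C[1][1] = min over k of (A[1][0] + B[0][1] = 2 + -5 = -3, A[1][1] + B[1][1] = -5 + 8 = 3, A[1][2] + B[2][1] = 8 + -4 = 4) = -3 (attained at k = 0)
  C[1][2] = min over k of (A[1][0] + B[0][2] = 2 + 1 = 3, A[1][1] + B[1][2] = -5 + -2 = -7, A[1][2] + B[2][2] = 8 + 5 = 13) = -7 (attained at k = 1)
  C[2][0] = min over k of (A[2][0] + B[0][0] = 5 + 1 = 6, A[2][1] + B[1][0] = 10 + -3 = 7, A[2][2] + B[2][0] = 3 + 2 = 5) = 5 (attained at k = 2)
  C[2][1] = min over k of (A[2][0] + B[0][1] = 5 + -5 = 0, A[2][1] + B[1][1] = 10 + 8 = 18, A[2][2] + B[2][1] = 3 + -4 = -1) = -1 (attained at k = 2)
  C[2][2] = min over k of (A[2][0] + B[0][2] = 5 + 1 = 6, A[2][1] + B[1][2] = 10 + -2 = 8, A[2][2] + B[2][2] = 3 + 5 = 8) = 6 (attained at k = 0)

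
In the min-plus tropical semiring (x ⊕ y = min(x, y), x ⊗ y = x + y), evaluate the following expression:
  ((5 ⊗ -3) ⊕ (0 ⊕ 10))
((5 ⊗ -3) ⊕ (0 ⊕ 10)) = 0

Expand innermost to outermost. Recall ⊕ takes the minimum of its arguments and ⊗ takes their sum. Working out the expression ((5 ⊗ -3) ⊕ (0 ⊕ 10)) gives 0.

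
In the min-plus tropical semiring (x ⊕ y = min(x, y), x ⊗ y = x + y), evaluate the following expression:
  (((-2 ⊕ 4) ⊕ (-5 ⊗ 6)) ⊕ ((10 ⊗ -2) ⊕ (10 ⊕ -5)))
(((-2 ⊕ 4) ⊕ (-5 ⊗ 6)) ⊕ ((10 ⊗ -2) ⊕ (10 ⊕ -5))) = -5

Expand innermost to outermost. Recall ⊕ takes the minimum of its arguments and ⊗ takes their sum. Working out the expression (((-2 ⊕ 4) ⊕ (-5 ⊗ 6)) ⊕ ((10 ⊗ -2) ⊕ (10 ⊕ -5))) gives -5.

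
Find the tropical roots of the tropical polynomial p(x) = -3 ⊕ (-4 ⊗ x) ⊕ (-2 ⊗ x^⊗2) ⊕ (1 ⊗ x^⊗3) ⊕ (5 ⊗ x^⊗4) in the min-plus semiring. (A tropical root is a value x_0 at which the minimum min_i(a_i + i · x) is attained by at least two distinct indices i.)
Roots: {-4, -3, -2, 1}

Each tropical root is a break point of the lower envelope of the lines y = a_i + i · x (there are 5 lines, with slopes 0, 1, ..., 4). Only the lines that attain the minimum somewhere contribute to roots; other lines are dominated. Here the surviving (envelope) indices are i = 4, i = 3, i = 2, i = 1, i = 0.
Intersections between consecutive envelope lines give the roots: for adjacent envelope indices i < j the intersection is x = (a_i − a_j) / (j − i). Reading off the sorted break points: {-4, -3, -2, 1}.
Verification: at each break x_0, at least two indices attain the minimum of min_i(a_i + i · x_0).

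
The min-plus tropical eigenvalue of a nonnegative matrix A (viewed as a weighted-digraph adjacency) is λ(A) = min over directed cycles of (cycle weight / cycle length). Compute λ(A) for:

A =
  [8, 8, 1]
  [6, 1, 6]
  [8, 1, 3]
λ(A) = 1

Enumerate directed cycles and compute their means (weight / length). Sample:
  cycle 0 → 0: weight = 8, length = 1, mean = 8/1 ≈ 8.000
  cycle 1 → 1: weight = 1, length = 1, mean = 1/1 ≈ 1.000
  cycle 2 → 2: weight = 3, length = 1, mean = 3/1 ≈ 3.000
  cycle 0 → 1 → 0: weight = 14, length = 2, mean = 14/2 ≈ 7.000
  cycle 0 → 2 → 0: weight = 9, length = 2, mean = 9/2 ≈ 4.500
  cycle 1 → 0 → 1: weight = 14, length = 2, mean = 14/2 ≈ 7.000
Minimum mean = 1.000, attained e.g. along the cycle 1 → 1 with weight 1 and length 1. So λ(A) = 1/1 = 1.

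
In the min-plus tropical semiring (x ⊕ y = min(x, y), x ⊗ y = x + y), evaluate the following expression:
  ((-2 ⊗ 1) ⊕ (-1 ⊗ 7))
((-2 ⊗ 1) ⊕ (-1 ⊗ 7)) = -1

Expand innermost to outermost. Recall ⊕ takes the minimum of its arguments and ⊗ takes their sum. Working out the expression ((-2 ⊗ 1) ⊕ (-1 ⊗ 7)) gives -1.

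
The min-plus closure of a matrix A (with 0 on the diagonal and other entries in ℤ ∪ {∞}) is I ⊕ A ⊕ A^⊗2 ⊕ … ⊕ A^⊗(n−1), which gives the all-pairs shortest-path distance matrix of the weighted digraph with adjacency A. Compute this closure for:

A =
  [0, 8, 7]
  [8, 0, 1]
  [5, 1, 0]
Closure =
  [0, 8, 7]
  [6, 0, 1]
  [5, 1, 0]

This is the Floyd-Warshall all-pairs shortest-path computation. For each intermediate vertex k = 0, 1, …, 2, update dist[i][j] ← min(dist[i][j], dist[i][k] + dist[k][j]). The final matrix gives, for each (i, j), the minimum total weight of any directed path from i to j (possibly empty when i = j).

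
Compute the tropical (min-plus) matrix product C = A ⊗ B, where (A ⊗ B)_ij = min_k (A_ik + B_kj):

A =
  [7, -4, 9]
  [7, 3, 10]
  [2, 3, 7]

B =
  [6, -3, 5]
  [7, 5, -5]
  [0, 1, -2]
A ⊗ B =
  [3, 1, -9]
  [10, 4, -2]
  [7, -1, -2]

Apply the min-plus product entry-by-entry:
  C[0][0] = min over k of (A[0][0] + B[0][0] = 7 + 6 = 13, A[0][1] + B[1][0] = -4 + 7 = 3, A[0][2] + B[2][0] = 9 + 0 = 9) = 3 (attained at k = 1)
  C[0][1] = min over k of (A[0][0] + B[0][1] = 7 + -3 = 4, A[0][1] + B[1][1] = -4 + 5 = 1, A[0][2] + B[2][1] = 9 + 1 = 10) = 1 (attained at k = 1)
  C[0][2] = min over k of (A[0][0] + B[0][2] = 7 + 5 = 12, A[0][1] + B[1][2] = -4 + -5 = -9, A[0][2] + B[2][2] = 9 + -2 = 7) = -9 (attained at k = 1)
  C[1][0] = min over k of (A[1][0] + B[0][0] = 7 + 6 = 13, A[1][1] + B[1][0] = 3 + 7 = 10, A[1][2] + B[2][0] = 10 + 0 = 10) = 10 (attained at k = 1)
  C[1][1] = min over k of (A[1][0] + B[0][1] = 7 + -3 = 4, A[1][1] + B[1][1] = 3 + 5 = 8, A[1][2] + B[2][1] = 10 + 1 = 11) = 4 (attained at k = 0)
  C[1][2] = min over k of (A[1][0] + B[0][2] = 7 + 5 = 12, A[1][1] + B[1][2] = 3 + -5 = -2, A[1][2] + B[2][2] = 10 + -2 = 8) = -2 (attained at k = 1)
  C[2][0] = min over k of (A[2][0] + B[0][0] = 2 + 6 = 8, A[2][1] + B[1][0] = 3 + 7 = 10, A[2][2] + B[2][0] = 7 + 0 = 7) = 7 (attained at k = 2)
  C[2][1] = min over k of (A[2][0] + B[0][1] = 2 + -3 = -1, A[2][1] + B[1][1] = 3 + 5 = 8, A[2][2] + B[2][1] = 7 + 1 = 8) = -1 (attained at k = 0)
  C[2][2] = min over k of (A[2][0] + B[0][2] = 2 + 5 = 7, A[2][1] + B[1][2] = 3 + -5 = -2, A[2][2] + B[2][2] = 7 + -2 = 5) = -2 (attained at k = 1)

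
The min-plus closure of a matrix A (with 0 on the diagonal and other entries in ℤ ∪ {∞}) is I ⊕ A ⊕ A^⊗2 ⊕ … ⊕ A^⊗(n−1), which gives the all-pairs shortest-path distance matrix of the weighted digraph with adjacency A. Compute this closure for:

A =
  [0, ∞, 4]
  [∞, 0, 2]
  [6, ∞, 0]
Closure =
  [0, ∞, 4]
  [8, 0, 2]
  [6, ∞, 0]

This is the Floyd-Warshall all-pairs shortest-path computation. For each intermediate vertex k = 0, 1, …, 2, update dist[i][j] ← min(dist[i][j], dist[i][k] + dist[k][j]). The final matrix gives, for each (i, j), the minimum total weight of any directed path from i to j (possibly empty when i = j).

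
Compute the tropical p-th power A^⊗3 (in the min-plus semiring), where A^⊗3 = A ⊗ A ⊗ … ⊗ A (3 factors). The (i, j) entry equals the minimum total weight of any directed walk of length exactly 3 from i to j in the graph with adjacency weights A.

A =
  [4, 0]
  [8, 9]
A^⊗3 =
  [12, 8]
  [16, 12]

Each entry (A^⊗3)_ij equals the minimum over all length-3 walks i = v_0 → v_1 → … → v_3 = j of Σ_t A[v_t][v_{t+1}]. For example, for (i, j) = (0, 1) we minimise over 4 possible intermediate vertex sequences; the minimum is 8, attained along the walk 0 → 0 → 0 → 1.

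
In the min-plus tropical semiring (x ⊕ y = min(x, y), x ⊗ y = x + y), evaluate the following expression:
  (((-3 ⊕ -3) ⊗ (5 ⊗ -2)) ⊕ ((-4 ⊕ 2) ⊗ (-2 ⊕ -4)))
(((-3 ⊕ -3) ⊗ (5 ⊗ -2)) ⊕ ((-4 ⊕ 2) ⊗ (-2 ⊕ -4))) = -8

Expand innermost to outermost. Recall ⊕ takes the minimum of its arguments and ⊗ takes their sum. Working out the expression (((-3 ⊕ -3) ⊗ (5 ⊗ -2)) ⊕ ((-4 ⊕ 2) ⊗ (-2 ⊕ -4))) gives -8.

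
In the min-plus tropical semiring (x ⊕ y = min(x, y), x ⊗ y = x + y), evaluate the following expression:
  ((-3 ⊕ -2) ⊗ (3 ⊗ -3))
((-3 ⊕ -2) ⊗ (3 ⊗ -3)) = -3

Expand innermost to outermost. Recall ⊕ takes the minimum of its arguments and ⊗ takes their sum. Working out the expression ((-3 ⊕ -2) ⊗ (3 ⊗ -3)) gives -3.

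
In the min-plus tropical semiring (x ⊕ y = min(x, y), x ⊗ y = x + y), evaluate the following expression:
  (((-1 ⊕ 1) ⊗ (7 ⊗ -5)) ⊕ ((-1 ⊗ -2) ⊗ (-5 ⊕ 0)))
(((-1 ⊕ 1) ⊗ (7 ⊗ -5)) ⊕ ((-1 ⊗ -2) ⊗ (-5 ⊕ 0))) = -8

Expand innermost to outermost. Recall ⊕ takes the minimum of its arguments and ⊗ takes their sum. Working out the expression (((-1 ⊕ 1) ⊗ (7 ⊗ -5)) ⊕ ((-1 ⊗ -2) ⊗ (-5 ⊕ 0))) gives -8.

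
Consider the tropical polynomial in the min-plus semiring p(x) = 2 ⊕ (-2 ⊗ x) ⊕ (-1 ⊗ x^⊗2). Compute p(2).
p(2) = 0

A tropical monomial a ⊗ x^⊗i evaluates to a + i · x. Evaluating each term at x = 2:
  Term 0 contributes 2 + 0 · 2 = 2
  Term 1 contributes -2 + 1 · 2 = 0
  Term 2 contributes -1 + 2 · 2 = 3
p(2) = ⊕ of these = min[2, 0, 3] = 0.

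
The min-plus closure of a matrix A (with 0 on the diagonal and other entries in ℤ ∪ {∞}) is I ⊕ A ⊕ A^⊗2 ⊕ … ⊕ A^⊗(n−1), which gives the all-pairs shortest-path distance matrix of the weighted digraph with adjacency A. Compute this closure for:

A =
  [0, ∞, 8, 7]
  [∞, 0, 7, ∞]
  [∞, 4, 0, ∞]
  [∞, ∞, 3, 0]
Closure =
  [0, 12, 8, 7]
  [∞, 0, 7, ∞]
  [∞, 4, 0, ∞]
  [∞, 7, 3, 0]

This is the Floyd-Warshall all-pairs shortest-path computation. For each intermediate vertex k = 0, 1, …, 3, update dist[i][j] ← min(dist[i][j], dist[i][k] + dist[k][j]). The final matrix gives, for each (i, j), the minimum total weight of any directed path from i to j (possibly empty when i = j).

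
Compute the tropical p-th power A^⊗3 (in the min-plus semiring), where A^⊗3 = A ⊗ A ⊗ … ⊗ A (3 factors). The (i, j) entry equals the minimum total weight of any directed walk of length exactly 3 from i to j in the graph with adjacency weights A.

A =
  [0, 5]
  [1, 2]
A^⊗3 =
  [0, 5]
  [1, 6]

Each entry (A^⊗3)_ij equals the minimum over all length-3 walks i = v_0 → v_1 → … → v_3 = j of Σ_t A[v_t][v_{t+1}]. For example, for (i, j) = (0, 1) we minimise over 4 possible intermediate vertex sequences; the minimum is 5, attained along the walk 0 → 0 → 0 → 1.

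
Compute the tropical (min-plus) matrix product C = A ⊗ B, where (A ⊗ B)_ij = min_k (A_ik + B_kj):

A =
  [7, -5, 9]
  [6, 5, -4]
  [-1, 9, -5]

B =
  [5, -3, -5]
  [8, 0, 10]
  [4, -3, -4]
A ⊗ B =
  [3, -5, 2]
  [0, -7, -8]
  [-1, -8, -9]

Apply the min-plus product entry-by-entry:
  C[0][0] = min over k of (A[0][0] + B[0][0] = 7 + 5 = 12, A[0][1] + B[1][0] = -5 + 8 = 3, A[0][2] + B[2][0] = 9 + 4 = 13) = 3 (attained at k = 1)
  C[0][1] = min over k of (A[0][0] + B[0][1] = 7 + -3 = 4, A[0][1] + B[1][1] = -5 + 0 = -5, A[0][2] + B[2][1] = 9 + -3 = 6) = -5 (attained at k = 1)
  C[0][2] = min over k of (A[0][0] + B[0][2] = 7 + -5 = 2, A[0][1] + B[1][2] = -5 + 10 = 5, A[0][2] + B[2][2] = 9 + -4 = 5) = 2 (attained at k = 0)
  C[1][0] = min over k of (A[1][0] + B[0][0] = 6 + 5 = 11, A[1][1] + B[1][0] = 5 + 8 = 13, A[1][2] + B[2][0] = -4 + 4 = 0) = 0 (attained at k = 2)
  C[1][1] = min over k of (A[1][0] + B[0][1] = 6 + -3 = 3, A[1][1] + B[1][1] = 5 + 0 = 5, A[1][2] + B[2][1] = -4 + -3 = -7) = -7 (attained at k = 2)
  C[1][2] = min over k of (A[1][0] + B[0][2] = 6 + -5 = 1, A[1][1] + B[1][2] = 5 + 10 = 15, A[1][2] + B[2][2] = -4 + -4 = -8) = -8 (attained at k = 2)
  C[2][0] = min over k of (A[2][0] + B[0][0] = -1 + 5 = 4, A[2][1] + B[1][0] = 9 + 8 = 17, A[2][2] + B[2][0] = -5 + 4 = -1) = -1 (attained at k = 2)
  C[2][1] = min over k of (A[2][0] + B[0][1] = -1 + -3 = -4, A[2][1] + B[1][1] = 9 + 0 = 9, A[2][2] + B[2][1] = -5 + -3 = -8) = -8 (attained at k = 2)
  C[2][2] = min over k of (A[2][0] + B[0][2] = -1 + -5 = -6, A[2][1] + B[1][2] = 9 + 10 = 19, A[2][2] + B[2][2] = -5 + -4 = -9) = -9 (attained at k = 2)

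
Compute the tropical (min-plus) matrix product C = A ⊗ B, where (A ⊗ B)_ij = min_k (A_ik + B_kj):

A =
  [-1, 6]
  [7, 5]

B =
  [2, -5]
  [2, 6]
A ⊗ B =
  [1, -6]
  [7, 2]

Apply the min-plus product entry-by-entry:
  C[0][0] = min over k of (A[0][0] + B[0][0] = -1 + 2 = 1, A[0][1] + B[1][0] = 6 + 2 = 8) = 1 (attained at k = 0)
  C[0][1] = min over k of (A[0][0] + B[0][1] = -1 + -5 = -6, A[0][1] + B[1][1] = 6 + 6 = 12) = -6 (attained at k = 0)
  C[1][0] = min over k of (A[1][0] + B[0][0] = 7 + 2 = 9, A[1][1] + B[1][0] = 5 + 2 = 7) = 7 (attained at k = 1)
  C[1][1] = min over k of (A[1][0] + B[0][1] = 7 + -5 = 2, A[1][1] + B[1][1] = 5 + 6 = 11) = 2 (attained at k = 0)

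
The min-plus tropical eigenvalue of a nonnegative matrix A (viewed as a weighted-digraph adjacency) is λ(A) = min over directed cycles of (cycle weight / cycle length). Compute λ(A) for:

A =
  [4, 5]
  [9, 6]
λ(A) = 4

Enumerate directed cycles and compute their means (weight / length). Sample:
  cycle 0 → 0: weight = 4, length = 1, mean = 4/1 ≈ 4.000
  cycle 1 → 1: weight = 6, length = 1, mean = 6/1 ≈ 6.000
  cycle 0 → 1 → 0: weight = 14, length = 2, mean = 14/2 ≈ 7.000
  cycle 1 → 0 → 1: weight = 14, length = 2, mean = 14/2 ≈ 7.000
Minimum mean = 4.000, attained e.g. along the cycle 0 → 0 with weight 4 and length 1. So λ(A) = 4/1 = 4.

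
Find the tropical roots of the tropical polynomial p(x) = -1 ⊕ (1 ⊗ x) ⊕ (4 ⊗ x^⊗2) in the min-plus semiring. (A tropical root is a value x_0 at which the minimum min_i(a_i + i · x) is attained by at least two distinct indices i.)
Roots: {-3, -2}

Each tropical root is a break point of the lower envelope of the lines y = a_i + i · x (there are 3 lines, with slopes 0, 1, ..., 2). Only the lines that attain the minimum somewhere contribute to roots; other lines are dominated. Here the surviving (envelope) indices are i = 2, i = 1, i = 0.
Intersections between consecutive envelope lines give the roots: for adjacent envelope indices i < j the intersection is x = (a_i − a_j) / (j − i). Reading off the sorted break points: {-3, -2}.
Verification: at each break x_0, at least two indices attain the minimum of min_i(a_i + i · x_0).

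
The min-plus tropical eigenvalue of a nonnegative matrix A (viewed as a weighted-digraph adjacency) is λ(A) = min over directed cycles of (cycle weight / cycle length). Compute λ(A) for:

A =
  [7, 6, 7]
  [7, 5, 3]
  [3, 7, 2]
λ(A) = 2

Enumerate directed cycles and compute their means (weight / length). Sample:
  cycle 0 → 0: weight = 7, length = 1, mean = 7/1 ≈ 7.000
  cycle 1 → 1: weight = 5, length = 1, mean = 5/1 ≈ 5.000
  cycle 2 → 2: weight = 2, length = 1, mean = 2/1 ≈ 2.000
  cycle 0 → 1 → 0: weight = 13, length = 2, mean = 13/2 ≈ 6.500
  cycle 0 → 2 → 0: weight = 10, length = 2, mean = 10/2 ≈ 5.000
  cycle 1 → 0 → 1: weight = 13, length = 2, mean = 13/2 ≈ 6.500
Minimum mean = 2.000, attained e.g. along the cycle 2 → 2 with weight 2 and length 1. So λ(A) = 2/1 = 2.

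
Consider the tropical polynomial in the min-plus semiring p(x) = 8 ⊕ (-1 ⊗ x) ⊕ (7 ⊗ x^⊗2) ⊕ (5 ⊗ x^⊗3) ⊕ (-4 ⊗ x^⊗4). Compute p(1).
p(1) = 0

A tropical monomial a ⊗ x^⊗i evaluates to a + i · x. Evaluating each term at x = 1:
  Term 0 contributes 8 + 0 · 1 = 8
  Term 1 contributes -1 + 1 · 1 = 0
  Term 2 contributes 7 + 2 · 1 = 9
  Term 3 contributes 5 + 3 · 1 = 8
  Term 4 contributes -4 + 4 · 1 = 0
p(1) = ⊕ of these = min[8, 0, 9, 8, 0] = 0.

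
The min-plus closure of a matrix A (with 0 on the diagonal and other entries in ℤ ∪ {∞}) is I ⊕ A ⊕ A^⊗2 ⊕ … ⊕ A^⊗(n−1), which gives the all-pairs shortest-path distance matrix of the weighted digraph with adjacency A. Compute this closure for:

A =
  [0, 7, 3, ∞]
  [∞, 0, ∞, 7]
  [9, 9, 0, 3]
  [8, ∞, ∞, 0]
Closure =
  [0, 7, 3, 6]
  [15, 0, 18, 7]
  [9, 9, 0, 3]
  [8, 15, 11, 0]

This is the Floyd-Warshall all-pairs shortest-path computation. For each intermediate vertex k = 0, 1, …, 3, update dist[i][j] ← min(dist[i][j], dist[i][k] + dist[k][j]). The final matrix gives, for each (i, j), the minimum total weight of any directed path from i to j (possibly empty when i = j).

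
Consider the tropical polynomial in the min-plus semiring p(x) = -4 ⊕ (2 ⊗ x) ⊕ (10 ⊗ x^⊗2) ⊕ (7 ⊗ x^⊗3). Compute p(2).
p(2) = -4

A tropical monomial a ⊗ x^⊗i evaluates to a + i · x. Evaluating each term at x = 2:
  Term 0 contributes -4 + 0 · 2 = -4
  Term 1 contributes 2 + 1 · 2 = 4
  Term 2 contributes 10 + 2 · 2 = 14
  Term 3 contributes 7 + 3 · 2 = 13
p(2) = ⊕ of these = min[-4, 4, 14, 13] = -4.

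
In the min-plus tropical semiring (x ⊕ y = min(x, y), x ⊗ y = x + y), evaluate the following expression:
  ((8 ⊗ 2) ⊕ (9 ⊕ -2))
((8 ⊗ 2) ⊕ (9 ⊕ -2)) = -2

Expand innermost to outermost. Recall ⊕ takes the minimum of its arguments and ⊗ takes their sum. Working out the expression ((8 ⊗ 2) ⊕ (9 ⊕ -2)) gives -2.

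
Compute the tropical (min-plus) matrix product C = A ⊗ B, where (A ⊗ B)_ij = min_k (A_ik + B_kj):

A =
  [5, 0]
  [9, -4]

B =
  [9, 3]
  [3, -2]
A ⊗ B =
  [3, -2]
  [-1, -6]

Apply the min-plus product entry-by-entry:
  C[0][0] = min over k of (A[0][0] + B[0][0] = 5 + 9 = 14, A[0][1] + B[1][0] = 0 + 3 = 3) = 3 (attained at k = 1)
  C[0][1] = min over k of (A[0][0] + B[0][1] = 5 + 3 = 8, A[0][1] + B[1][1] = 0 + -2 = -2) = -2 (attained at k = 1)
  C[1][0] = min over k of (A[1][0] + B[0][0] = 9 + 9 = 18, A[1][1] + B[1][0] = -4 + 3 = -1) = -1 (attained at k = 1)
  C[1][1] = min over k of (A[1][0] + B[0][1] = 9 + 3 = 12, A[1][1] + B[1][1] = -4 + -2 = -6) = -6 (attained at k = 1)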